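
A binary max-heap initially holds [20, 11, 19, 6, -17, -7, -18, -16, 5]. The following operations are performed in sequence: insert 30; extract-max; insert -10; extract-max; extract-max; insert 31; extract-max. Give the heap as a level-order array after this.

[11, 6, -7, 5, -10, -17, -18, -16]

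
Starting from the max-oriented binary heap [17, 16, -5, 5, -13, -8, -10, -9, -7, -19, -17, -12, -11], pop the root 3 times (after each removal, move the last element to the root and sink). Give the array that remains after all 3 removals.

extract-max #1 returns 17:
  remove root 17; move last element -11 to root → [-11, 16, -5, 5, -13, -8, -10, -9, -7, -19, -17, -12]
  -11 vs larger child 16 at index 1, swap → [16, -11, -5, 5, -13, -8, -10, -9, -7, -19, -17, -12]
  -11 vs larger child 5 at index 3, swap → [16, 5, -5, -11, -13, -8, -10, -9, -7, -19, -17, -12]
  -11 vs larger child -7 at index 8, swap → [16, 5, -5, -7, -13, -8, -10, -9, -11, -19, -17, -12]
extract-max #2 returns 16:
  remove root 16; move last element -12 to root → [-12, 5, -5, -7, -13, -8, -10, -9, -11, -19, -17]
  -12 vs larger child 5 at index 1, swap → [5, -12, -5, -7, -13, -8, -10, -9, -11, -19, -17]
  -12 vs larger child -7 at index 3, swap → [5, -7, -5, -12, -13, -8, -10, -9, -11, -19, -17]
  -12 vs larger child -9 at index 7, swap → [5, -7, -5, -9, -13, -8, -10, -12, -11, -19, -17]
extract-max #3 returns 5:
  remove root 5; move last element -17 to root → [-17, -7, -5, -9, -13, -8, -10, -12, -11, -19]
  -17 vs larger child -5 at index 2, swap → [-5, -7, -17, -9, -13, -8, -10, -12, -11, -19]
  -17 vs larger child -8 at index 5, swap → [-5, -7, -8, -9, -13, -17, -10, -12, -11, -19]

[-5, -7, -8, -9, -13, -17, -10, -12, -11, -19]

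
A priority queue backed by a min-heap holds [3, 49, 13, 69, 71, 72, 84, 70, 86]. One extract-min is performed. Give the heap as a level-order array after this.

[13, 49, 72, 69, 71, 86, 84, 70]

remove root 3; move last element 86 to root → [86, 49, 13, 69, 71, 72, 84, 70]
86 vs smaller child 13 at index 2, swap → [13, 49, 86, 69, 71, 72, 84, 70]
86 vs smaller child 72 at index 5, swap → [13, 49, 72, 69, 71, 86, 84, 70]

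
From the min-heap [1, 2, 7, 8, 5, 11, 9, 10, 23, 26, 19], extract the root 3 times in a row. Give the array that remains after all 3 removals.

[7, 8, 9, 10, 19, 11, 23, 26]

extract-min #1 returns 1:
  remove root 1; move last element 19 to root → [19, 2, 7, 8, 5, 11, 9, 10, 23, 26]
  19 vs smaller child 2 at index 1, swap → [2, 19, 7, 8, 5, 11, 9, 10, 23, 26]
  19 vs smaller child 5 at index 4, swap → [2, 5, 7, 8, 19, 11, 9, 10, 23, 26]
extract-min #2 returns 2:
  remove root 2; move last element 26 to root → [26, 5, 7, 8, 19, 11, 9, 10, 23]
  26 vs smaller child 5 at index 1, swap → [5, 26, 7, 8, 19, 11, 9, 10, 23]
  26 vs smaller child 8 at index 3, swap → [5, 8, 7, 26, 19, 11, 9, 10, 23]
  26 vs smaller child 10 at index 7, swap → [5, 8, 7, 10, 19, 11, 9, 26, 23]
extract-min #3 returns 5:
  remove root 5; move last element 23 to root → [23, 8, 7, 10, 19, 11, 9, 26]
  23 vs smaller child 7 at index 2, swap → [7, 8, 23, 10, 19, 11, 9, 26]
  23 vs smaller child 9 at index 6, swap → [7, 8, 9, 10, 19, 11, 23, 26]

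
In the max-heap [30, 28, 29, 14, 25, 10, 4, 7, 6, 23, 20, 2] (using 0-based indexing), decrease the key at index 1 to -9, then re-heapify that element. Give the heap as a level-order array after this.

[30, 25, 29, 14, 23, 10, 4, 7, 6, -9, 20, 2]

set index 1 from 28 to -9 → [30, -9, 29, 14, 25, 10, 4, 7, 6, 23, 20, 2]
-9 vs larger child 25 at index 4, swap → [30, 25, 29, 14, -9, 10, 4, 7, 6, 23, 20, 2]
-9 vs larger child 23 at index 9, swap → [30, 25, 29, 14, 23, 10, 4, 7, 6, -9, 20, 2]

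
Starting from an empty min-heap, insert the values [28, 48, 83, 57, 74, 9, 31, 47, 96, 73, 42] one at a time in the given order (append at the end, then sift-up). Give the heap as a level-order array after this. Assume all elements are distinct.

Insert 28:
  append 28 at index 0 → [28] (no swap needed)
Insert 48:
  append 48 at index 1 → [28, 48] (no swap needed)
Insert 83:
  append 83 at index 2 → [28, 48, 83] (no swap needed)
Insert 57:
  append 57 at index 3 → [28, 48, 83, 57] (no swap needed)
Insert 74:
  append 74 at index 4 → [28, 48, 83, 57, 74] (no swap needed)
Insert 9:
  append 9 at index 5 → [28, 48, 83, 57, 74, 9]
  9 < parent 83 at index 2, swap → [28, 48, 9, 57, 74, 83]
  9 < parent 28 at index 0, swap → [9, 48, 28, 57, 74, 83]
Insert 31:
  append 31 at index 6 → [9, 48, 28, 57, 74, 83, 31] (no swap needed)
Insert 47:
  append 47 at index 7 → [9, 48, 28, 57, 74, 83, 31, 47]
  47 < parent 57 at index 3, swap → [9, 48, 28, 47, 74, 83, 31, 57]
  47 < parent 48 at index 1, swap → [9, 47, 28, 48, 74, 83, 31, 57]
Insert 96:
  append 96 at index 8 → [9, 47, 28, 48, 74, 83, 31, 57, 96] (no swap needed)
Insert 73:
  append 73 at index 9 → [9, 47, 28, 48, 74, 83, 31, 57, 96, 73]
  73 < parent 74 at index 4, swap → [9, 47, 28, 48, 73, 83, 31, 57, 96, 74]
Insert 42:
  append 42 at index 10 → [9, 47, 28, 48, 73, 83, 31, 57, 96, 74, 42]
  42 < parent 73 at index 4, swap → [9, 47, 28, 48, 42, 83, 31, 57, 96, 74, 73]
  42 < parent 47 at index 1, swap → [9, 42, 28, 48, 47, 83, 31, 57, 96, 74, 73]

[9, 42, 28, 48, 47, 83, 31, 57, 96, 74, 73]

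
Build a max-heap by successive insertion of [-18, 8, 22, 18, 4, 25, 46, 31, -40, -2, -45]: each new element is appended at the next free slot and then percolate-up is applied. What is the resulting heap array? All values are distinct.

[46, 31, 25, 18, 4, 8, 22, -18, -40, -2, -45]

Insert -18:
  append -18 at index 0 → [-18] (no swap needed)
Insert 8:
  append 8 at index 1 → [-18, 8]
  8 > parent -18 at index 0, swap → [8, -18]
Insert 22:
  append 22 at index 2 → [8, -18, 22]
  22 > parent 8 at index 0, swap → [22, -18, 8]
Insert 18:
  append 18 at index 3 → [22, -18, 8, 18]
  18 > parent -18 at index 1, swap → [22, 18, 8, -18]
Insert 4:
  append 4 at index 4 → [22, 18, 8, -18, 4] (no swap needed)
Insert 25:
  append 25 at index 5 → [22, 18, 8, -18, 4, 25]
  25 > parent 8 at index 2, swap → [22, 18, 25, -18, 4, 8]
  25 > parent 22 at index 0, swap → [25, 18, 22, -18, 4, 8]
Insert 46:
  append 46 at index 6 → [25, 18, 22, -18, 4, 8, 46]
  46 > parent 22 at index 2, swap → [25, 18, 46, -18, 4, 8, 22]
  46 > parent 25 at index 0, swap → [46, 18, 25, -18, 4, 8, 22]
Insert 31:
  append 31 at index 7 → [46, 18, 25, -18, 4, 8, 22, 31]
  31 > parent -18 at index 3, swap → [46, 18, 25, 31, 4, 8, 22, -18]
  31 > parent 18 at index 1, swap → [46, 31, 25, 18, 4, 8, 22, -18]
Insert -40:
  append -40 at index 8 → [46, 31, 25, 18, 4, 8, 22, -18, -40] (no swap needed)
Insert -2:
  append -2 at index 9 → [46, 31, 25, 18, 4, 8, 22, -18, -40, -2] (no swap needed)
Insert -45:
  append -45 at index 10 → [46, 31, 25, 18, 4, 8, 22, -18, -40, -2, -45] (no swap needed)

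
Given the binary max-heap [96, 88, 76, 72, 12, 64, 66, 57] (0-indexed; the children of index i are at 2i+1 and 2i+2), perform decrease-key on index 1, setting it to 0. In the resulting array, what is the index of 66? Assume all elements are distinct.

6

set index 1 from 88 to 0 → [96, 0, 76, 72, 12, 64, 66, 57]
0 vs larger child 72 at index 3, swap → [96, 72, 76, 0, 12, 64, 66, 57]
0 vs only child 57 at index 7, swap → [96, 72, 76, 57, 12, 64, 66, 0]
resulting array: [96, 72, 76, 57, 12, 64, 66, 0]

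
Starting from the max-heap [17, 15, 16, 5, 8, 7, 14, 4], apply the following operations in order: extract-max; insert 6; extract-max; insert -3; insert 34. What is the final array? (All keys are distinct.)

extract-max → returns 17:
  remove root 17; move last element 4 to root → [4, 15, 16, 5, 8, 7, 14]
  4 vs larger child 16 at index 2, swap → [16, 15, 4, 5, 8, 7, 14]
  4 vs larger child 14 at index 6, swap → [16, 15, 14, 5, 8, 7, 4]
insert 6:
  append 6 at index 7 → [16, 15, 14, 5, 8, 7, 4, 6]
  6 > parent 5 at index 3, swap → [16, 15, 14, 6, 8, 7, 4, 5]
extract-max → returns 16:
  remove root 16; move last element 5 to root → [5, 15, 14, 6, 8, 7, 4]
  5 vs larger child 15 at index 1, swap → [15, 5, 14, 6, 8, 7, 4]
  5 vs larger child 8 at index 4, swap → [15, 8, 14, 6, 5, 7, 4]
insert -3:
  append -3 at index 7 → [15, 8, 14, 6, 5, 7, 4, -3] (no swap needed)
insert 34:
  append 34 at index 8 → [15, 8, 14, 6, 5, 7, 4, -3, 34]
  34 > parent 6 at index 3, swap → [15, 8, 14, 34, 5, 7, 4, -3, 6]
  34 > parent 8 at index 1, swap → [15, 34, 14, 8, 5, 7, 4, -3, 6]
  34 > parent 15 at index 0, swap → [34, 15, 14, 8, 5, 7, 4, -3, 6]

[34, 15, 14, 8, 5, 7, 4, -3, 6]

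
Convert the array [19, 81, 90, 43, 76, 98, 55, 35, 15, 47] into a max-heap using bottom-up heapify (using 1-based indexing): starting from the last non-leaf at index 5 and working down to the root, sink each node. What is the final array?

[98, 81, 90, 43, 76, 19, 55, 35, 15, 47]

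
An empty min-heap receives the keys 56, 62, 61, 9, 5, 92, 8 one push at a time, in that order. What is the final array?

[5, 9, 8, 62, 56, 92, 61]

Insert 56:
  append 56 at index 0 → [56] (no swap needed)
Insert 62:
  append 62 at index 1 → [56, 62] (no swap needed)
Insert 61:
  append 61 at index 2 → [56, 62, 61] (no swap needed)
Insert 9:
  append 9 at index 3 → [56, 62, 61, 9]
  9 < parent 62 at index 1, swap → [56, 9, 61, 62]
  9 < parent 56 at index 0, swap → [9, 56, 61, 62]
Insert 5:
  append 5 at index 4 → [9, 56, 61, 62, 5]
  5 < parent 56 at index 1, swap → [9, 5, 61, 62, 56]
  5 < parent 9 at index 0, swap → [5, 9, 61, 62, 56]
Insert 92:
  append 92 at index 5 → [5, 9, 61, 62, 56, 92] (no swap needed)
Insert 8:
  append 8 at index 6 → [5, 9, 61, 62, 56, 92, 8]
  8 < parent 61 at index 2, swap → [5, 9, 8, 62, 56, 92, 61]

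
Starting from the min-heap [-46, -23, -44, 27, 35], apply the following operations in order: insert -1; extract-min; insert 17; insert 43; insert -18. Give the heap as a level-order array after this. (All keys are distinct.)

insert -1:
  append -1 at index 5 → [-46, -23, -44, 27, 35, -1] (no swap needed)
extract-min → returns -46:
  remove root -46; move last element -1 to root → [-1, -23, -44, 27, 35]
  -1 vs smaller child -44 at index 2, swap → [-44, -23, -1, 27, 35]
insert 17:
  append 17 at index 5 → [-44, -23, -1, 27, 35, 17] (no swap needed)
insert 43:
  append 43 at index 6 → [-44, -23, -1, 27, 35, 17, 43] (no swap needed)
insert -18:
  append -18 at index 7 → [-44, -23, -1, 27, 35, 17, 43, -18]
  -18 < parent 27 at index 3, swap → [-44, -23, -1, -18, 35, 17, 43, 27]

[-44, -23, -1, -18, 35, 17, 43, 27]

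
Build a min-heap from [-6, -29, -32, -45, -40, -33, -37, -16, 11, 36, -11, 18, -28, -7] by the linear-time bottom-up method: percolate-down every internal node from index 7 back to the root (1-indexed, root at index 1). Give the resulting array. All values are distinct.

[-45, -40, -37, -29, -11, -33, -32, -16, 11, 36, -6, 18, -28, -7]

sift down from index 7: already satisfies heap property
sift down from index 6: already satisfies heap property
sift down from index 5: already satisfies heap property
sift down from index 4: already satisfies heap property
sift down from index 3:
  -32 vs smaller child -37 at index 7, swap → [-6, -29, -37, -45, -40, -33, -32, -16, 11, 36, -11, 18, -28, -7]
sift down from index 2:
  -29 vs smaller child -45 at index 4, swap → [-6, -45, -37, -29, -40, -33, -32, -16, 11, 36, -11, 18, -28, -7]
sift down from index 1:
  -6 vs smaller child -45 at index 2, swap → [-45, -6, -37, -29, -40, -33, -32, -16, 11, 36, -11, 18, -28, -7]
  -6 vs smaller child -40 at index 5, swap → [-45, -40, -37, -29, -6, -33, -32, -16, 11, 36, -11, 18, -28, -7]
  -6 vs smaller child -11 at index 11, swap → [-45, -40, -37, -29, -11, -33, -32, -16, 11, 36, -6, 18, -28, -7]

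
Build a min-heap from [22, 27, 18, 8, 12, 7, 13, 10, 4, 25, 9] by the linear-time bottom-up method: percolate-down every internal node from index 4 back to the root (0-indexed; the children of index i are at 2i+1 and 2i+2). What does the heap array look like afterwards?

sift down from index 4:
  12 vs smaller child 9 at index 10, swap → [22, 27, 18, 8, 9, 7, 13, 10, 4, 25, 12]
sift down from index 3:
  8 vs smaller child 4 at index 8, swap → [22, 27, 18, 4, 9, 7, 13, 10, 8, 25, 12]
sift down from index 2:
  18 vs smaller child 7 at index 5, swap → [22, 27, 7, 4, 9, 18, 13, 10, 8, 25, 12]
sift down from index 1:
  27 vs smaller child 4 at index 3, swap → [22, 4, 7, 27, 9, 18, 13, 10, 8, 25, 12]
  27 vs smaller child 8 at index 8, swap → [22, 4, 7, 8, 9, 18, 13, 10, 27, 25, 12]
sift down from index 0:
  22 vs smaller child 4 at index 1, swap → [4, 22, 7, 8, 9, 18, 13, 10, 27, 25, 12]
  22 vs smaller child 8 at index 3, swap → [4, 8, 7, 22, 9, 18, 13, 10, 27, 25, 12]
  22 vs smaller child 10 at index 7, swap → [4, 8, 7, 10, 9, 18, 13, 22, 27, 25, 12]

[4, 8, 7, 10, 9, 18, 13, 22, 27, 25, 12]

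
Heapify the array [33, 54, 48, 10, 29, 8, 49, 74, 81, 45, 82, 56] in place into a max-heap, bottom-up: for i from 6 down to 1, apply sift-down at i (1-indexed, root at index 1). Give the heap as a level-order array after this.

[82, 81, 56, 74, 54, 48, 49, 33, 10, 45, 29, 8]

sift down from index 6:
  8 vs only child 56 at index 12, swap → [33, 54, 48, 10, 29, 56, 49, 74, 81, 45, 82, 8]
sift down from index 5:
  29 vs larger child 82 at index 11, swap → [33, 54, 48, 10, 82, 56, 49, 74, 81, 45, 29, 8]
sift down from index 4:
  10 vs larger child 81 at index 9, swap → [33, 54, 48, 81, 82, 56, 49, 74, 10, 45, 29, 8]
sift down from index 3:
  48 vs larger child 56 at index 6, swap → [33, 54, 56, 81, 82, 48, 49, 74, 10, 45, 29, 8]
sift down from index 2:
  54 vs larger child 82 at index 5, swap → [33, 82, 56, 81, 54, 48, 49, 74, 10, 45, 29, 8]
sift down from index 1:
  33 vs larger child 82 at index 2, swap → [82, 33, 56, 81, 54, 48, 49, 74, 10, 45, 29, 8]
  33 vs larger child 81 at index 4, swap → [82, 81, 56, 33, 54, 48, 49, 74, 10, 45, 29, 8]
  33 vs larger child 74 at index 8, swap → [82, 81, 56, 74, 54, 48, 49, 33, 10, 45, 29, 8]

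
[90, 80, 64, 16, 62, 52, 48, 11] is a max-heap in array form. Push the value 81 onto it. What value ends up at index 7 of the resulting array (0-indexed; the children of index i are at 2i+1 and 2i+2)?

append 81 at index 8 → [90, 80, 64, 16, 62, 52, 48, 11, 81]
81 > parent 16 at index 3, swap → [90, 80, 64, 81, 62, 52, 48, 11, 16]
81 > parent 80 at index 1, swap → [90, 81, 64, 80, 62, 52, 48, 11, 16]
resulting array: [90, 81, 64, 80, 62, 52, 48, 11, 16]

11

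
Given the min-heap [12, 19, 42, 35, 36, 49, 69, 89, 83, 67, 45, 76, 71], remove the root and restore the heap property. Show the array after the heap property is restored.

remove root 12; move last element 71 to root → [71, 19, 42, 35, 36, 49, 69, 89, 83, 67, 45, 76]
71 vs smaller child 19 at index 1, swap → [19, 71, 42, 35, 36, 49, 69, 89, 83, 67, 45, 76]
71 vs smaller child 35 at index 3, swap → [19, 35, 42, 71, 36, 49, 69, 89, 83, 67, 45, 76]

[19, 35, 42, 71, 36, 49, 69, 89, 83, 67, 45, 76]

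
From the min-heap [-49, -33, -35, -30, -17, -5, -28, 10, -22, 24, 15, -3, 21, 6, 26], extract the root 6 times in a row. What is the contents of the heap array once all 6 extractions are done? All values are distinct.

extract-min #1 returns -49:
  remove root -49; move last element 26 to root → [26, -33, -35, -30, -17, -5, -28, 10, -22, 24, 15, -3, 21, 6]
  26 vs smaller child -35 at index 2, swap → [-35, -33, 26, -30, -17, -5, -28, 10, -22, 24, 15, -3, 21, 6]
  26 vs smaller child -28 at index 6, swap → [-35, -33, -28, -30, -17, -5, 26, 10, -22, 24, 15, -3, 21, 6]
  26 vs only child 6 at index 13, swap → [-35, -33, -28, -30, -17, -5, 6, 10, -22, 24, 15, -3, 21, 26]
extract-min #2 returns -35:
  remove root -35; move last element 26 to root → [26, -33, -28, -30, -17, -5, 6, 10, -22, 24, 15, -3, 21]
  26 vs smaller child -33 at index 1, swap → [-33, 26, -28, -30, -17, -5, 6, 10, -22, 24, 15, -3, 21]
  26 vs smaller child -30 at index 3, swap → [-33, -30, -28, 26, -17, -5, 6, 10, -22, 24, 15, -3, 21]
  26 vs smaller child -22 at index 8, swap → [-33, -30, -28, -22, -17, -5, 6, 10, 26, 24, 15, -3, 21]
extract-min #3 returns -33:
  remove root -33; move last element 21 to root → [21, -30, -28, -22, -17, -5, 6, 10, 26, 24, 15, -3]
  21 vs smaller child -30 at index 1, swap → [-30, 21, -28, -22, -17, -5, 6, 10, 26, 24, 15, -3]
  21 vs smaller child -22 at index 3, swap → [-30, -22, -28, 21, -17, -5, 6, 10, 26, 24, 15, -3]
  21 vs smaller child 10 at index 7, swap → [-30, -22, -28, 10, -17, -5, 6, 21, 26, 24, 15, -3]
extract-min #4 returns -30:
  remove root -30; move last element -3 to root → [-3, -22, -28, 10, -17, -5, 6, 21, 26, 24, 15]
  -3 vs smaller child -28 at index 2, swap → [-28, -22, -3, 10, -17, -5, 6, 21, 26, 24, 15]
  -3 vs smaller child -5 at index 5, swap → [-28, -22, -5, 10, -17, -3, 6, 21, 26, 24, 15]
extract-min #5 returns -28:
  remove root -28; move last element 15 to root → [15, -22, -5, 10, -17, -3, 6, 21, 26, 24]
  15 vs smaller child -22 at index 1, swap → [-22, 15, -5, 10, -17, -3, 6, 21, 26, 24]
  15 vs smaller child -17 at index 4, swap → [-22, -17, -5, 10, 15, -3, 6, 21, 26, 24]
extract-min #6 returns -22:
  remove root -22; move last element 24 to root → [24, -17, -5, 10, 15, -3, 6, 21, 26]
  24 vs smaller child -17 at index 1, swap → [-17, 24, -5, 10, 15, -3, 6, 21, 26]
  24 vs smaller child 10 at index 3, swap → [-17, 10, -5, 24, 15, -3, 6, 21, 26]
  24 vs smaller child 21 at index 7, swap → [-17, 10, -5, 21, 15, -3, 6, 24, 26]

[-17, 10, -5, 21, 15, -3, 6, 24, 26]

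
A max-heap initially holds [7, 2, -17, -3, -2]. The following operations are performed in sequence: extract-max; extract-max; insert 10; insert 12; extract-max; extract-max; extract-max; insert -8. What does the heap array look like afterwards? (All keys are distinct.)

[-3, -17, -8]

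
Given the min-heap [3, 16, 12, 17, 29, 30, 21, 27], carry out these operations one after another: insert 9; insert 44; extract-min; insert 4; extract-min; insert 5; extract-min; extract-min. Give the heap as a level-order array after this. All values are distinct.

insert 9:
  append 9 at index 8 → [3, 16, 12, 17, 29, 30, 21, 27, 9]
  9 < parent 17 at index 3, swap → [3, 16, 12, 9, 29, 30, 21, 27, 17]
  9 < parent 16 at index 1, swap → [3, 9, 12, 16, 29, 30, 21, 27, 17]
insert 44:
  append 44 at index 9 → [3, 9, 12, 16, 29, 30, 21, 27, 17, 44] (no swap needed)
extract-min → returns 3:
  remove root 3; move last element 44 to root → [44, 9, 12, 16, 29, 30, 21, 27, 17]
  44 vs smaller child 9 at index 1, swap → [9, 44, 12, 16, 29, 30, 21, 27, 17]
  44 vs smaller child 16 at index 3, swap → [9, 16, 12, 44, 29, 30, 21, 27, 17]
  44 vs smaller child 17 at index 8, swap → [9, 16, 12, 17, 29, 30, 21, 27, 44]
insert 4:
  append 4 at index 9 → [9, 16, 12, 17, 29, 30, 21, 27, 44, 4]
  4 < parent 29 at index 4, swap → [9, 16, 12, 17, 4, 30, 21, 27, 44, 29]
  4 < parent 16 at index 1, swap → [9, 4, 12, 17, 16, 30, 21, 27, 44, 29]
  4 < parent 9 at index 0, swap → [4, 9, 12, 17, 16, 30, 21, 27, 44, 29]
extract-min → returns 4:
  remove root 4; move last element 29 to root → [29, 9, 12, 17, 16, 30, 21, 27, 44]
  29 vs smaller child 9 at index 1, swap → [9, 29, 12, 17, 16, 30, 21, 27, 44]
  29 vs smaller child 16 at index 4, swap → [9, 16, 12, 17, 29, 30, 21, 27, 44]
insert 5:
  append 5 at index 9 → [9, 16, 12, 17, 29, 30, 21, 27, 44, 5]
  5 < parent 29 at index 4, swap → [9, 16, 12, 17, 5, 30, 21, 27, 44, 29]
  5 < parent 16 at index 1, swap → [9, 5, 12, 17, 16, 30, 21, 27, 44, 29]
  5 < parent 9 at index 0, swap → [5, 9, 12, 17, 16, 30, 21, 27, 44, 29]
extract-min → returns 5:
  remove root 5; move last element 29 to root → [29, 9, 12, 17, 16, 30, 21, 27, 44]
  29 vs smaller child 9 at index 1, swap → [9, 29, 12, 17, 16, 30, 21, 27, 44]
  29 vs smaller child 16 at index 4, swap → [9, 16, 12, 17, 29, 30, 21, 27, 44]
extract-min → returns 9:
  remove root 9; move last element 44 to root → [44, 16, 12, 17, 29, 30, 21, 27]
  44 vs smaller child 12 at index 2, swap → [12, 16, 44, 17, 29, 30, 21, 27]
  44 vs smaller child 21 at index 6, swap → [12, 16, 21, 17, 29, 30, 44, 27]

[12, 16, 21, 17, 29, 30, 44, 27]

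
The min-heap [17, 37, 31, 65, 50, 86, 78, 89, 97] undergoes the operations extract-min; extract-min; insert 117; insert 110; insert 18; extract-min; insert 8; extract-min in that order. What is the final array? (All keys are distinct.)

[37, 50, 78, 65, 89, 86, 97, 117, 110]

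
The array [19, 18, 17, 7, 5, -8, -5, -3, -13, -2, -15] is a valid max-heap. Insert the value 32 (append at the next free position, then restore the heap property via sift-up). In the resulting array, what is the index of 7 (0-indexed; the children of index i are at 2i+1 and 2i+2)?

3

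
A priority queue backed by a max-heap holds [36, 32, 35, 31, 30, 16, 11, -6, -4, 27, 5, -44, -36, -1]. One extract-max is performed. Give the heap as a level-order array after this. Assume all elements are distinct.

remove root 36; move last element -1 to root → [-1, 32, 35, 31, 30, 16, 11, -6, -4, 27, 5, -44, -36]
-1 vs larger child 35 at index 2, swap → [35, 32, -1, 31, 30, 16, 11, -6, -4, 27, 5, -44, -36]
-1 vs larger child 16 at index 5, swap → [35, 32, 16, 31, 30, -1, 11, -6, -4, 27, 5, -44, -36]

[35, 32, 16, 31, 30, -1, 11, -6, -4, 27, 5, -44, -36]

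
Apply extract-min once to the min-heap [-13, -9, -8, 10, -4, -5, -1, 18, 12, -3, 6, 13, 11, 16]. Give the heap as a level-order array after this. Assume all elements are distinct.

[-9, -4, -8, 10, -3, -5, -1, 18, 12, 16, 6, 13, 11]

remove root -13; move last element 16 to root → [16, -9, -8, 10, -4, -5, -1, 18, 12, -3, 6, 13, 11]
16 vs smaller child -9 at index 1, swap → [-9, 16, -8, 10, -4, -5, -1, 18, 12, -3, 6, 13, 11]
16 vs smaller child -4 at index 4, swap → [-9, -4, -8, 10, 16, -5, -1, 18, 12, -3, 6, 13, 11]
16 vs smaller child -3 at index 9, swap → [-9, -4, -8, 10, -3, -5, -1, 18, 12, 16, 6, 13, 11]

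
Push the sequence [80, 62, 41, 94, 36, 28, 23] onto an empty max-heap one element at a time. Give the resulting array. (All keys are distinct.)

[94, 80, 41, 62, 36, 28, 23]

Insert 80:
  append 80 at index 0 → [80] (no swap needed)
Insert 62:
  append 62 at index 1 → [80, 62] (no swap needed)
Insert 41:
  append 41 at index 2 → [80, 62, 41] (no swap needed)
Insert 94:
  append 94 at index 3 → [80, 62, 41, 94]
  94 > parent 62 at index 1, swap → [80, 94, 41, 62]
  94 > parent 80 at index 0, swap → [94, 80, 41, 62]
Insert 36:
  append 36 at index 4 → [94, 80, 41, 62, 36] (no swap needed)
Insert 28:
  append 28 at index 5 → [94, 80, 41, 62, 36, 28] (no swap needed)
Insert 23:
  append 23 at index 6 → [94, 80, 41, 62, 36, 28, 23] (no swap needed)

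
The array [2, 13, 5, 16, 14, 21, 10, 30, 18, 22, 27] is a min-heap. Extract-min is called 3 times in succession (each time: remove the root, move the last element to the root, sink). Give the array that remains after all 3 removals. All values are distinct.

extract-min #1 returns 2:
  remove root 2; move last element 27 to root → [27, 13, 5, 16, 14, 21, 10, 30, 18, 22]
  27 vs smaller child 5 at index 2, swap → [5, 13, 27, 16, 14, 21, 10, 30, 18, 22]
  27 vs smaller child 10 at index 6, swap → [5, 13, 10, 16, 14, 21, 27, 30, 18, 22]
extract-min #2 returns 5:
  remove root 5; move last element 22 to root → [22, 13, 10, 16, 14, 21, 27, 30, 18]
  22 vs smaller child 10 at index 2, swap → [10, 13, 22, 16, 14, 21, 27, 30, 18]
  22 vs smaller child 21 at index 5, swap → [10, 13, 21, 16, 14, 22, 27, 30, 18]
extract-min #3 returns 10:
  remove root 10; move last element 18 to root → [18, 13, 21, 16, 14, 22, 27, 30]
  18 vs smaller child 13 at index 1, swap → [13, 18, 21, 16, 14, 22, 27, 30]
  18 vs smaller child 14 at index 4, swap → [13, 14, 21, 16, 18, 22, 27, 30]

[13, 14, 21, 16, 18, 22, 27, 30]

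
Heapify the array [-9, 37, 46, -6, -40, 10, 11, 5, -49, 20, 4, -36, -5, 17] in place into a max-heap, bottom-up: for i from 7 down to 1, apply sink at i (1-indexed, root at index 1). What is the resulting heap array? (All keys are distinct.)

[46, 37, 17, 5, 20, 10, 11, -6, -49, -40, 4, -36, -5, -9]

sift down from index 7:
  11 vs only child 17 at index 14, swap → [-9, 37, 46, -6, -40, 10, 17, 5, -49, 20, 4, -36, -5, 11]
sift down from index 6: already satisfies heap property
sift down from index 5:
  -40 vs larger child 20 at index 10, swap → [-9, 37, 46, -6, 20, 10, 17, 5, -49, -40, 4, -36, -5, 11]
sift down from index 4:
  -6 vs larger child 5 at index 8, swap → [-9, 37, 46, 5, 20, 10, 17, -6, -49, -40, 4, -36, -5, 11]
sift down from index 3: already satisfies heap property
sift down from index 2: already satisfies heap property
sift down from index 1:
  -9 vs larger child 46 at index 3, swap → [46, 37, -9, 5, 20, 10, 17, -6, -49, -40, 4, -36, -5, 11]
  -9 vs larger child 17 at index 7, swap → [46, 37, 17, 5, 20, 10, -9, -6, -49, -40, 4, -36, -5, 11]
  -9 vs only child 11 at index 14, swap → [46, 37, 17, 5, 20, 10, 11, -6, -49, -40, 4, -36, -5, -9]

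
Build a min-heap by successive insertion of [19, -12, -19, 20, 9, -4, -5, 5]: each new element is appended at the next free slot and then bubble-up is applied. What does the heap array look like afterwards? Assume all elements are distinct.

[-19, 5, -12, 9, 19, -4, -5, 20]

Insert 19:
  append 19 at index 0 → [19] (no swap needed)
Insert -12:
  append -12 at index 1 → [19, -12]
  -12 < parent 19 at index 0, swap → [-12, 19]
Insert -19:
  append -19 at index 2 → [-12, 19, -19]
  -19 < parent -12 at index 0, swap → [-19, 19, -12]
Insert 20:
  append 20 at index 3 → [-19, 19, -12, 20] (no swap needed)
Insert 9:
  append 9 at index 4 → [-19, 19, -12, 20, 9]
  9 < parent 19 at index 1, swap → [-19, 9, -12, 20, 19]
Insert -4:
  append -4 at index 5 → [-19, 9, -12, 20, 19, -4] (no swap needed)
Insert -5:
  append -5 at index 6 → [-19, 9, -12, 20, 19, -4, -5] (no swap needed)
Insert 5:
  append 5 at index 7 → [-19, 9, -12, 20, 19, -4, -5, 5]
  5 < parent 20 at index 3, swap → [-19, 9, -12, 5, 19, -4, -5, 20]
  5 < parent 9 at index 1, swap → [-19, 5, -12, 9, 19, -4, -5, 20]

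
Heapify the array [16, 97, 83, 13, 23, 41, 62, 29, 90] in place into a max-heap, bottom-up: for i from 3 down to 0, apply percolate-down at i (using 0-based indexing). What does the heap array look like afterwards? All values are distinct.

[97, 90, 83, 29, 23, 41, 62, 16, 13]

sift down from index 3:
  13 vs larger child 90 at index 8, swap → [16, 97, 83, 90, 23, 41, 62, 29, 13]
sift down from index 2: already satisfies heap property
sift down from index 1: already satisfies heap property
sift down from index 0:
  16 vs larger child 97 at index 1, swap → [97, 16, 83, 90, 23, 41, 62, 29, 13]
  16 vs larger child 90 at index 3, swap → [97, 90, 83, 16, 23, 41, 62, 29, 13]
  16 vs larger child 29 at index 7, swap → [97, 90, 83, 29, 23, 41, 62, 16, 13]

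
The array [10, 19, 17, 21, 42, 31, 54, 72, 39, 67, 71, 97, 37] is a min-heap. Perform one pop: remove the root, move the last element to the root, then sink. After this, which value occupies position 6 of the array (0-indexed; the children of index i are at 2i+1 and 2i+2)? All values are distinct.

54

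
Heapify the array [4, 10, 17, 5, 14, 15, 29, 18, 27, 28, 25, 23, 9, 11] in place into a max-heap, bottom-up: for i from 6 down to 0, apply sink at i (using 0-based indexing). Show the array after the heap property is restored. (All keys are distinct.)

sift down from index 6: already satisfies heap property
sift down from index 5:
  15 vs larger child 23 at index 11, swap → [4, 10, 17, 5, 14, 23, 29, 18, 27, 28, 25, 15, 9, 11]
sift down from index 4:
  14 vs larger child 28 at index 9, swap → [4, 10, 17, 5, 28, 23, 29, 18, 27, 14, 25, 15, 9, 11]
sift down from index 3:
  5 vs larger child 27 at index 8, swap → [4, 10, 17, 27, 28, 23, 29, 18, 5, 14, 25, 15, 9, 11]
sift down from index 2:
  17 vs larger child 29 at index 6, swap → [4, 10, 29, 27, 28, 23, 17, 18, 5, 14, 25, 15, 9, 11]
sift down from index 1:
  10 vs larger child 28 at index 4, swap → [4, 28, 29, 27, 10, 23, 17, 18, 5, 14, 25, 15, 9, 11]
  10 vs larger child 25 at index 10, swap → [4, 28, 29, 27, 25, 23, 17, 18, 5, 14, 10, 15, 9, 11]
sift down from index 0:
  4 vs larger child 29 at index 2, swap → [29, 28, 4, 27, 25, 23, 17, 18, 5, 14, 10, 15, 9, 11]
  4 vs larger child 23 at index 5, swap → [29, 28, 23, 27, 25, 4, 17, 18, 5, 14, 10, 15, 9, 11]
  4 vs larger child 15 at index 11, swap → [29, 28, 23, 27, 25, 15, 17, 18, 5, 14, 10, 4, 9, 11]

[29, 28, 23, 27, 25, 15, 17, 18, 5, 14, 10, 4, 9, 11]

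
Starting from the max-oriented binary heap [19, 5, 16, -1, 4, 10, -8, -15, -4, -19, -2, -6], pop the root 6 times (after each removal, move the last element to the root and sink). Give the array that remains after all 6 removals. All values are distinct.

extract-max #1 returns 19:
  remove root 19; move last element -6 to root → [-6, 5, 16, -1, 4, 10, -8, -15, -4, -19, -2]
  -6 vs larger child 16 at index 2, swap → [16, 5, -6, -1, 4, 10, -8, -15, -4, -19, -2]
  -6 vs larger child 10 at index 5, swap → [16, 5, 10, -1, 4, -6, -8, -15, -4, -19, -2]
extract-max #2 returns 16:
  remove root 16; move last element -2 to root → [-2, 5, 10, -1, 4, -6, -8, -15, -4, -19]
  -2 vs larger child 10 at index 2, swap → [10, 5, -2, -1, 4, -6, -8, -15, -4, -19]
extract-max #3 returns 10:
  remove root 10; move last element -19 to root → [-19, 5, -2, -1, 4, -6, -8, -15, -4]
  -19 vs larger child 5 at index 1, swap → [5, -19, -2, -1, 4, -6, -8, -15, -4]
  -19 vs larger child 4 at index 4, swap → [5, 4, -2, -1, -19, -6, -8, -15, -4]
extract-max #4 returns 5:
  remove root 5; move last element -4 to root → [-4, 4, -2, -1, -19, -6, -8, -15]
  -4 vs larger child 4 at index 1, swap → [4, -4, -2, -1, -19, -6, -8, -15]
  -4 vs larger child -1 at index 3, swap → [4, -1, -2, -4, -19, -6, -8, -15]
extract-max #5 returns 4:
  remove root 4; move last element -15 to root → [-15, -1, -2, -4, -19, -6, -8]
  -15 vs larger child -1 at index 1, swap → [-1, -15, -2, -4, -19, -6, -8]
  -15 vs larger child -4 at index 3, swap → [-1, -4, -2, -15, -19, -6, -8]
extract-max #6 returns -1:
  remove root -1; move last element -8 to root → [-8, -4, -2, -15, -19, -6]
  -8 vs larger child -2 at index 2, swap → [-2, -4, -8, -15, -19, -6]
  -8 vs only child -6 at index 5, swap → [-2, -4, -6, -15, -19, -8]

[-2, -4, -6, -15, -19, -8]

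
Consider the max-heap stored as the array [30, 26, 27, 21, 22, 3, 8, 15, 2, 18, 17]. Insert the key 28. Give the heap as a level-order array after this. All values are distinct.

append 28 at index 11 → [30, 26, 27, 21, 22, 3, 8, 15, 2, 18, 17, 28]
28 > parent 3 at index 5, swap → [30, 26, 27, 21, 22, 28, 8, 15, 2, 18, 17, 3]
28 > parent 27 at index 2, swap → [30, 26, 28, 21, 22, 27, 8, 15, 2, 18, 17, 3]

[30, 26, 28, 21, 22, 27, 8, 15, 2, 18, 17, 3]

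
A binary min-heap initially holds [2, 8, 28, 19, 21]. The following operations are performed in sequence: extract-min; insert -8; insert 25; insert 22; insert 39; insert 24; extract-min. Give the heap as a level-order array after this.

[8, 19, 22, 21, 24, 28, 25, 39]

extract-min → returns 2:
  remove root 2; move last element 21 to root → [21, 8, 28, 19]
  21 vs smaller child 8 at index 1, swap → [8, 21, 28, 19]
  21 vs only child 19 at index 3, swap → [8, 19, 28, 21]
insert -8:
  append -8 at index 4 → [8, 19, 28, 21, -8]
  -8 < parent 19 at index 1, swap → [8, -8, 28, 21, 19]
  -8 < parent 8 at index 0, swap → [-8, 8, 28, 21, 19]
insert 25:
  append 25 at index 5 → [-8, 8, 28, 21, 19, 25]
  25 < parent 28 at index 2, swap → [-8, 8, 25, 21, 19, 28]
insert 22:
  append 22 at index 6 → [-8, 8, 25, 21, 19, 28, 22]
  22 < parent 25 at index 2, swap → [-8, 8, 22, 21, 19, 28, 25]
insert 39:
  append 39 at index 7 → [-8, 8, 22, 21, 19, 28, 25, 39] (no swap needed)
insert 24:
  append 24 at index 8 → [-8, 8, 22, 21, 19, 28, 25, 39, 24] (no swap needed)
extract-min → returns -8:
  remove root -8; move last element 24 to root → [24, 8, 22, 21, 19, 28, 25, 39]
  24 vs smaller child 8 at index 1, swap → [8, 24, 22, 21, 19, 28, 25, 39]
  24 vs smaller child 19 at index 4, swap → [8, 19, 22, 21, 24, 28, 25, 39]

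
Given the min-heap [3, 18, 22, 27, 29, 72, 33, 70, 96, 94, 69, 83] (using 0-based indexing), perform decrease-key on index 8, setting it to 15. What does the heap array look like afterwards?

[3, 15, 22, 18, 29, 72, 33, 70, 27, 94, 69, 83]

set index 8 from 96 to 15 → [3, 18, 22, 27, 29, 72, 33, 70, 15, 94, 69, 83]
15 < parent 27 at index 3, swap → [3, 18, 22, 15, 29, 72, 33, 70, 27, 94, 69, 83]
15 < parent 18 at index 1, swap → [3, 15, 22, 18, 29, 72, 33, 70, 27, 94, 69, 83]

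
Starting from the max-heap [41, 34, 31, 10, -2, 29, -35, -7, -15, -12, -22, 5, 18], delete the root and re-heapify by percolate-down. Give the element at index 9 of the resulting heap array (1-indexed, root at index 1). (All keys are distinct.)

-15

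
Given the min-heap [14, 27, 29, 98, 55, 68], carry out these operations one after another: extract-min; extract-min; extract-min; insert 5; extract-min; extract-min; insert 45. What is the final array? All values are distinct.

extract-min → returns 14:
  remove root 14; move last element 68 to root → [68, 27, 29, 98, 55]
  68 vs smaller child 27 at index 1, swap → [27, 68, 29, 98, 55]
  68 vs smaller child 55 at index 4, swap → [27, 55, 29, 98, 68]
extract-min → returns 27:
  remove root 27; move last element 68 to root → [68, 55, 29, 98]
  68 vs smaller child 29 at index 2, swap → [29, 55, 68, 98]
extract-min → returns 29:
  remove root 29; move last element 98 to root → [98, 55, 68]
  98 vs smaller child 55 at index 1, swap → [55, 98, 68]
insert 5:
  append 5 at index 3 → [55, 98, 68, 5]
  5 < parent 98 at index 1, swap → [55, 5, 68, 98]
  5 < parent 55 at index 0, swap → [5, 55, 68, 98]
extract-min → returns 5:
  remove root 5; move last element 98 to root → [98, 55, 68]
  98 vs smaller child 55 at index 1, swap → [55, 98, 68]
extract-min → returns 55:
  remove root 55; move last element 68 to root → [68, 98] (no swap needed)
insert 45:
  append 45 at index 2 → [68, 98, 45]
  45 < parent 68 at index 0, swap → [45, 98, 68]

[45, 98, 68]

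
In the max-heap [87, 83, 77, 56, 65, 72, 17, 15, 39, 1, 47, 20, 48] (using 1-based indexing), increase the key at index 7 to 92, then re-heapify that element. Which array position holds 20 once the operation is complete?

set index 7 from 17 to 92 → [87, 83, 77, 56, 65, 72, 92, 15, 39, 1, 47, 20, 48]
92 > parent 77 at index 3, swap → [87, 83, 92, 56, 65, 72, 77, 15, 39, 1, 47, 20, 48]
92 > parent 87 at index 1, swap → [92, 83, 87, 56, 65, 72, 77, 15, 39, 1, 47, 20, 48]
resulting array: [92, 83, 87, 56, 65, 72, 77, 15, 39, 1, 47, 20, 48]

12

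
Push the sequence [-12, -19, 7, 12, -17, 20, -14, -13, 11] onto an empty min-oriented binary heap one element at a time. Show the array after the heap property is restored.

[-19, -17, -14, -13, -12, 20, 7, 12, 11]

Insert -12:
  append -12 at index 0 → [-12] (no swap needed)
Insert -19:
  append -19 at index 1 → [-12, -19]
  -19 < parent -12 at index 0, swap → [-19, -12]
Insert 7:
  append 7 at index 2 → [-19, -12, 7] (no swap needed)
Insert 12:
  append 12 at index 3 → [-19, -12, 7, 12] (no swap needed)
Insert -17:
  append -17 at index 4 → [-19, -12, 7, 12, -17]
  -17 < parent -12 at index 1, swap → [-19, -17, 7, 12, -12]
Insert 20:
  append 20 at index 5 → [-19, -17, 7, 12, -12, 20] (no swap needed)
Insert -14:
  append -14 at index 6 → [-19, -17, 7, 12, -12, 20, -14]
  -14 < parent 7 at index 2, swap → [-19, -17, -14, 12, -12, 20, 7]
Insert -13:
  append -13 at index 7 → [-19, -17, -14, 12, -12, 20, 7, -13]
  -13 < parent 12 at index 3, swap → [-19, -17, -14, -13, -12, 20, 7, 12]
Insert 11:
  append 11 at index 8 → [-19, -17, -14, -13, -12, 20, 7, 12, 11] (no swap needed)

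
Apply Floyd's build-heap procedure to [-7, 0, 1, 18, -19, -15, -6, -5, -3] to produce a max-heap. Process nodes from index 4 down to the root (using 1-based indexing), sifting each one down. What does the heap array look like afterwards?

[18, 0, 1, -3, -19, -15, -6, -5, -7]

sift down from index 4: already satisfies heap property
sift down from index 3: already satisfies heap property
sift down from index 2:
  0 vs larger child 18 at index 4, swap → [-7, 18, 1, 0, -19, -15, -6, -5, -3]
sift down from index 1:
  -7 vs larger child 18 at index 2, swap → [18, -7, 1, 0, -19, -15, -6, -5, -3]
  -7 vs larger child 0 at index 4, swap → [18, 0, 1, -7, -19, -15, -6, -5, -3]
  -7 vs larger child -3 at index 9, swap → [18, 0, 1, -3, -19, -15, -6, -5, -7]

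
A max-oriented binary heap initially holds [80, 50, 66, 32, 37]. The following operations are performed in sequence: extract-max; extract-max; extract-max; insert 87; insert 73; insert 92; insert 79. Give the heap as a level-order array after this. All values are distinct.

extract-max → returns 80:
  remove root 80; move last element 37 to root → [37, 50, 66, 32]
  37 vs larger child 66 at index 2, swap → [66, 50, 37, 32]
extract-max → returns 66:
  remove root 66; move last element 32 to root → [32, 50, 37]
  32 vs larger child 50 at index 1, swap → [50, 32, 37]
extract-max → returns 50:
  remove root 50; move last element 37 to root → [37, 32] (no swap needed)
insert 87:
  append 87 at index 2 → [37, 32, 87]
  87 > parent 37 at index 0, swap → [87, 32, 37]
insert 73:
  append 73 at index 3 → [87, 32, 37, 73]
  73 > parent 32 at index 1, swap → [87, 73, 37, 32]
insert 92:
  append 92 at index 4 → [87, 73, 37, 32, 92]
  92 > parent 73 at index 1, swap → [87, 92, 37, 32, 73]
  92 > parent 87 at index 0, swap → [92, 87, 37, 32, 73]
insert 79:
  append 79 at index 5 → [92, 87, 37, 32, 73, 79]
  79 > parent 37 at index 2, swap → [92, 87, 79, 32, 73, 37]

[92, 87, 79, 32, 73, 37]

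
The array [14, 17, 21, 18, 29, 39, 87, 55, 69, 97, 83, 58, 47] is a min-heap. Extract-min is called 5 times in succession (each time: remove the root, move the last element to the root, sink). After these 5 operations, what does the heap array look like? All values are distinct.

[39, 47, 69, 55, 58, 83, 87, 97]

extract-min #1 returns 14:
  remove root 14; move last element 47 to root → [47, 17, 21, 18, 29, 39, 87, 55, 69, 97, 83, 58]
  47 vs smaller child 17 at index 1, swap → [17, 47, 21, 18, 29, 39, 87, 55, 69, 97, 83, 58]
  47 vs smaller child 18 at index 3, swap → [17, 18, 21, 47, 29, 39, 87, 55, 69, 97, 83, 58]
extract-min #2 returns 17:
  remove root 17; move last element 58 to root → [58, 18, 21, 47, 29, 39, 87, 55, 69, 97, 83]
  58 vs smaller child 18 at index 1, swap → [18, 58, 21, 47, 29, 39, 87, 55, 69, 97, 83]
  58 vs smaller child 29 at index 4, swap → [18, 29, 21, 47, 58, 39, 87, 55, 69, 97, 83]
extract-min #3 returns 18:
  remove root 18; move last element 83 to root → [83, 29, 21, 47, 58, 39, 87, 55, 69, 97]
  83 vs smaller child 21 at index 2, swap → [21, 29, 83, 47, 58, 39, 87, 55, 69, 97]
  83 vs smaller child 39 at index 5, swap → [21, 29, 39, 47, 58, 83, 87, 55, 69, 97]
extract-min #4 returns 21:
  remove root 21; move last element 97 to root → [97, 29, 39, 47, 58, 83, 87, 55, 69]
  97 vs smaller child 29 at index 1, swap → [29, 97, 39, 47, 58, 83, 87, 55, 69]
  97 vs smaller child 47 at index 3, swap → [29, 47, 39, 97, 58, 83, 87, 55, 69]
  97 vs smaller child 55 at index 7, swap → [29, 47, 39, 55, 58, 83, 87, 97, 69]
extract-min #5 returns 29:
  remove root 29; move last element 69 to root → [69, 47, 39, 55, 58, 83, 87, 97]
  69 vs smaller child 39 at index 2, swap → [39, 47, 69, 55, 58, 83, 87, 97]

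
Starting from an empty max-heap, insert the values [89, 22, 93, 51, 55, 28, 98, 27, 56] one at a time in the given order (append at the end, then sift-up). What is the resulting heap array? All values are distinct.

[98, 56, 93, 55, 51, 28, 89, 22, 27]

Insert 89:
  append 89 at index 0 → [89] (no swap needed)
Insert 22:
  append 22 at index 1 → [89, 22] (no swap needed)
Insert 93:
  append 93 at index 2 → [89, 22, 93]
  93 > parent 89 at index 0, swap → [93, 22, 89]
Insert 51:
  append 51 at index 3 → [93, 22, 89, 51]
  51 > parent 22 at index 1, swap → [93, 51, 89, 22]
Insert 55:
  append 55 at index 4 → [93, 51, 89, 22, 55]
  55 > parent 51 at index 1, swap → [93, 55, 89, 22, 51]
Insert 28:
  append 28 at index 5 → [93, 55, 89, 22, 51, 28] (no swap needed)
Insert 98:
  append 98 at index 6 → [93, 55, 89, 22, 51, 28, 98]
  98 > parent 89 at index 2, swap → [93, 55, 98, 22, 51, 28, 89]
  98 > parent 93 at index 0, swap → [98, 55, 93, 22, 51, 28, 89]
Insert 27:
  append 27 at index 7 → [98, 55, 93, 22, 51, 28, 89, 27]
  27 > parent 22 at index 3, swap → [98, 55, 93, 27, 51, 28, 89, 22]
Insert 56:
  append 56 at index 8 → [98, 55, 93, 27, 51, 28, 89, 22, 56]
  56 > parent 27 at index 3, swap → [98, 55, 93, 56, 51, 28, 89, 22, 27]
  56 > parent 55 at index 1, swap → [98, 56, 93, 55, 51, 28, 89, 22, 27]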